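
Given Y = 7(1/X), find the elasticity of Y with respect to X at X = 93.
Elasticity = -1

Elasticity = (dY/dX) · (X/Y)

dY/dX = -7/X²
At X = 93: dY/dX = -7/8649, Y = 7/93

Elasticity = (-7/8649) · (93 / (7/93)) = -1

Interpretation: for a small percentage change in X, the percentage change in Y is approximately -1.00 times as large.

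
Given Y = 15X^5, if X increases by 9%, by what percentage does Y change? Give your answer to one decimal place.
53.9%

For Y = 15X^5:
If X → X(1 + 0.09)
Then Y → Y · (1 + 0.09)^5
     ≈ Y · 1.5386

Percentage change = ((1 + 0.09)^5 − 1) × 100% ≈ 53.9%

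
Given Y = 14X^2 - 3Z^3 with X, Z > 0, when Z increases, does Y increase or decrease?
Y decreases

Taking the partial derivative:
∂Y/∂Z = -9Z^2

∂Y/∂Z = -9Z^2 < 0 (assuming positive values)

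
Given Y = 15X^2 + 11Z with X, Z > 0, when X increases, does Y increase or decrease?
Y increases

Taking the partial derivative:
∂Y/∂X = 30X

∂Y/∂X = 30X > 0 (assuming positive values)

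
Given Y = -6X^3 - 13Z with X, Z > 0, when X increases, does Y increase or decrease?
Y decreases

Taking the partial derivative:
∂Y/∂X = -18X^2

∂Y/∂X = -18X^2 < 0 (assuming positive values)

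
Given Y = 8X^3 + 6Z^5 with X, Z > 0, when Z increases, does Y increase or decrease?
Y increases

Taking the partial derivative:
∂Y/∂Z = 30Z^4

∂Y/∂Z = 30Z^4 > 0 (assuming positive values)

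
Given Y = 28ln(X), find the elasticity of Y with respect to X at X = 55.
Elasticity = 1/ln(55) ≈ 0.2495

Elasticity = (dY/dX) · (X/Y)

dY/dX = 28/X
At X = 55: dY/dX = 28/55, Y = 28·ln(55)

Elasticity = (28/55) · (55 / (28·ln(55))) = 1/ln(55) ≈ 0.2495

Interpretation: for a small percentage change in X, the percentage change in Y is approximately 0.25 times as large.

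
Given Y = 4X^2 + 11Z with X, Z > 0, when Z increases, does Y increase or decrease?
Y increases

Taking the partial derivative:
∂Y/∂Z = 11

∂Y/∂Z = 11 > 0 (assuming positive values)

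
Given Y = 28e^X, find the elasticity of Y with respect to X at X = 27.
Elasticity = 27

Elasticity = (dY/dX) · (X/Y)

dY/dX = 28·e^X
At X = 27: dY/dX = 28·e^27, Y = 28·e^27

Elasticity = (28·e^27) · (27 / (28·e^27)) = 27

Interpretation: for a small percentage change in X, the percentage change in Y is approximately 27.00 times as large.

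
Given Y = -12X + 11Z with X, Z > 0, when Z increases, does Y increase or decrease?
Y increases

Taking the partial derivative:
∂Y/∂Z = 11

∂Y/∂Z = 11 > 0 (assuming positive values)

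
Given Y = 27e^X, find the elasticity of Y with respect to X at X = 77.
Elasticity = 77

Elasticity = (dY/dX) · (X/Y)

dY/dX = 27·e^X
At X = 77: dY/dX = 27·e^77, Y = 27·e^77

Elasticity = (27·e^77) · (77 / (27·e^77)) = 77

Interpretation: for a small percentage change in X, the percentage change in Y is approximately 77.00 times as large.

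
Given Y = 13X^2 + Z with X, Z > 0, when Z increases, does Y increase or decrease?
Y increases

Taking the partial derivative:
∂Y/∂Z = 1

∂Y/∂Z = 1 > 0 (assuming positive values)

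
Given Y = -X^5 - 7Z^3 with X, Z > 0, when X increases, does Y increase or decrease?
Y decreases

Taking the partial derivative:
∂Y/∂X = -5X^4

∂Y/∂X = -5X^4 < 0 (assuming positive values)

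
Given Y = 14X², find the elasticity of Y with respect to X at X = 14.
Elasticity = 2

Elasticity = (dY/dX) · (X/Y)

dY/dX = 28·X
At X = 14: dY/dX = 392, Y = 2744

Elasticity = 392 · (14 / 2744) = 2

Interpretation: for a small percentage change in X, the percentage change in Y is approximately 2.00 times as large.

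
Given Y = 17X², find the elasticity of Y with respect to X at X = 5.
Elasticity = 2

Elasticity = (dY/dX) · (X/Y)

dY/dX = 34·X
At X = 5: dY/dX = 170, Y = 425

Elasticity = 170 · (5 / 425) = 2

Interpretation: for a small percentage change in X, the percentage change in Y is approximately 2.00 times as large.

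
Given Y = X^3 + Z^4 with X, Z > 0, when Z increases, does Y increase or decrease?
Y increases

Taking the partial derivative:
∂Y/∂Z = 4Z^3

∂Y/∂Z = 4Z^3 > 0 (assuming positive values)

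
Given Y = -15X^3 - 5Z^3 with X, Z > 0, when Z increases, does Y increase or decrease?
Y decreases

Taking the partial derivative:
∂Y/∂Z = -15Z^2

∂Y/∂Z = -15Z^2 < 0 (assuming positive values)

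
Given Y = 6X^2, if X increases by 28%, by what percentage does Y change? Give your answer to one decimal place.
63.8%

For Y = 6X^2:
If X → X(1 + 0.28)
Then Y → Y · (1 + 0.28)^2
     = Y · 1.6384

Percentage change = ((1 + 0.28)^2 − 1) × 100% ≈ 63.8%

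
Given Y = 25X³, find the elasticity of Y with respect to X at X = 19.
Elasticity = 3

Elasticity = (dY/dX) · (X/Y)

dY/dX = 75·X²
At X = 19: dY/dX = 27075, Y = 171475

Elasticity = 27075 · (19 / 171475) = 3

Interpretation: for a small percentage change in X, the percentage change in Y is approximately 3.00 times as large.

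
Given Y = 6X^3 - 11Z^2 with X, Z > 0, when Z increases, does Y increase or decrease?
Y decreases

Taking the partial derivative:
∂Y/∂Z = -22Z

∂Y/∂Z = -22Z < 0 (assuming positive values)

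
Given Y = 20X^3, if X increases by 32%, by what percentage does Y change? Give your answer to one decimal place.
130.0%

For Y = 20X^3:
If X → X(1 + 0.32)
Then Y → Y · (1 + 0.32)^3
     ≈ Y · 2.3000

Percentage change = ((1 + 0.32)^3 − 1) × 100% ≈ 130.0%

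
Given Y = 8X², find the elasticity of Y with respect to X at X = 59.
Elasticity = 2

Elasticity = (dY/dX) · (X/Y)

dY/dX = 16·X
At X = 59: dY/dX = 944, Y = 27848

Elasticity = 944 · (59 / 27848) = 2

Interpretation: for a small percentage change in X, the percentage change in Y is approximately 2.00 times as large.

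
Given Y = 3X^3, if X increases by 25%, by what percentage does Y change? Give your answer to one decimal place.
95.3%

For Y = 3X^3:
If X → X(1 + 0.25)
Then Y → Y · (1 + 0.25)^3
     ≈ Y · 1.9531

Percentage change = ((1 + 0.25)^3 − 1) × 100% ≈ 95.3%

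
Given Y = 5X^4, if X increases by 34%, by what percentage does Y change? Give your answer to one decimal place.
222.4%

For Y = 5X^4:
If X → X(1 + 0.34)
Then Y → Y · (1 + 0.34)^4
     ≈ Y · 3.2242

Percentage change = ((1 + 0.34)^4 − 1) × 100% ≈ 222.4%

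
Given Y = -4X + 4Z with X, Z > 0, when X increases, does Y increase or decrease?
Y decreases

Taking the partial derivative:
∂Y/∂X = -4

∂Y/∂X = -4 < 0 (assuming positive values)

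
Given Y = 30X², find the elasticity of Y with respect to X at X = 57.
Elasticity = 2

Elasticity = (dY/dX) · (X/Y)

dY/dX = 60·X
At X = 57: dY/dX = 3420, Y = 97470

Elasticity = 3420 · (57 / 97470) = 2

Interpretation: for a small percentage change in X, the percentage change in Y is approximately 2.00 times as large.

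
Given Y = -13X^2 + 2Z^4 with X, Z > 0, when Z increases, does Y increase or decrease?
Y increases

Taking the partial derivative:
∂Y/∂Z = 8Z^3

∂Y/∂Z = 8Z^3 > 0 (assuming positive values)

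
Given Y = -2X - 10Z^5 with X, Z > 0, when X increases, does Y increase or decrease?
Y decreases

Taking the partial derivative:
∂Y/∂X = -2

∂Y/∂X = -2 < 0 (assuming positive values)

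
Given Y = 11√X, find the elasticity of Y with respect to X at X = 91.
Elasticity = 1/2

Elasticity = (dY/dX) · (X/Y)

dY/dX = 11/(2·√X)
At X = 91: dY/dX = 11·√91/182, Y = 11·√91

Elasticity = (11·√91/182) · (91 / (11·√91)) = 1/2

Interpretation: for a small percentage change in X, the percentage change in Y is approximately 0.50 times as large.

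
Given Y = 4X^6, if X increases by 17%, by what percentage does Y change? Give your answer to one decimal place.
156.5%

For Y = 4X^6:
If X → X(1 + 0.17)
Then Y → Y · (1 + 0.17)^6
     ≈ Y · 2.5652

Percentage change = ((1 + 0.17)^6 − 1) × 100% ≈ 156.5%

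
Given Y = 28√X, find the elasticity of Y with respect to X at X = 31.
Elasticity = 1/2

Elasticity = (dY/dX) · (X/Y)

dY/dX = 14/√X
At X = 31: dY/dX = 14·√31/31, Y = 28·√31

Elasticity = (14·√31/31) · (31 / (28·√31)) = 1/2

Interpretation: for a small percentage change in X, the percentage change in Y is approximately 0.50 times as large.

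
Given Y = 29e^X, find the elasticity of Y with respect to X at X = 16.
Elasticity = 16

Elasticity = (dY/dX) · (X/Y)

dY/dX = 29·e^X
At X = 16: dY/dX = 29·e^16, Y = 29·e^16

Elasticity = (29·e^16) · (16 / (29·e^16)) = 16

Interpretation: for a small percentage change in X, the percentage change in Y is approximately 16.00 times as large.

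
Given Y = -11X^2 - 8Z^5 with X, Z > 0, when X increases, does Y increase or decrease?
Y decreases

Taking the partial derivative:
∂Y/∂X = -22X

∂Y/∂X = -22X < 0 (assuming positive values)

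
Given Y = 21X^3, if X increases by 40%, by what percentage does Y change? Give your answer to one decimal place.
174.4%

For Y = 21X^3:
If X → X(1 + 0.4)
Then Y → Y · (1 + 0.4)^3
     = Y · 2.7440

Percentage change = ((1 + 0.4)^3 − 1) × 100% = 174.4%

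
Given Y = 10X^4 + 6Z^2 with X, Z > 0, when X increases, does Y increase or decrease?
Y increases

Taking the partial derivative:
∂Y/∂X = 40X^3

∂Y/∂X = 40X^3 > 0 (assuming positive values)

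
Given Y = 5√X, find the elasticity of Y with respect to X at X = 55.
Elasticity = 1/2

Elasticity = (dY/dX) · (X/Y)

dY/dX = 5/(2·√X)
At X = 55: dY/dX = √55/22, Y = 5·√55

Elasticity = (√55/22) · (55 / (5·√55)) = 1/2

Interpretation: for a small percentage change in X, the percentage change in Y is approximately 0.50 times as large.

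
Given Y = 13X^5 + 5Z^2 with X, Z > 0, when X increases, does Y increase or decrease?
Y increases

Taking the partial derivative:
∂Y/∂X = 65X^4

∂Y/∂X = 65X^4 > 0 (assuming positive values)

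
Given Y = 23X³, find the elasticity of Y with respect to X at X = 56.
Elasticity = 3

Elasticity = (dY/dX) · (X/Y)

dY/dX = 69·X²
At X = 56: dY/dX = 216384, Y = 4039168

Elasticity = 216384 · (56 / 4039168) = 3

Interpretation: for a small percentage change in X, the percentage change in Y is approximately 3.00 times as large.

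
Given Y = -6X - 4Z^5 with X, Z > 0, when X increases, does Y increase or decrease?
Y decreases

Taking the partial derivative:
∂Y/∂X = -6

∂Y/∂X = -6 < 0 (assuming positive values)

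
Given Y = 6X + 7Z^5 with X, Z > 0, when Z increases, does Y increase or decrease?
Y increases

Taking the partial derivative:
∂Y/∂Z = 35Z^4

∂Y/∂Z = 35Z^4 > 0 (assuming positive values)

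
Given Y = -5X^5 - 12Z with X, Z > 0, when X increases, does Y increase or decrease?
Y decreases

Taking the partial derivative:
∂Y/∂X = -25X^4

∂Y/∂X = -25X^4 < 0 (assuming positive values)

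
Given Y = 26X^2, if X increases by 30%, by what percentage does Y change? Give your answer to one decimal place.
69.0%

For Y = 26X^2:
If X → X(1 + 0.3)
Then Y → Y · (1 + 0.3)^2
     = Y · 1.6900

Percentage change = ((1 + 0.3)^2 − 1) × 100% = 69.0%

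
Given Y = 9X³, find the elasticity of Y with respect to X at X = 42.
Elasticity = 3

Elasticity = (dY/dX) · (X/Y)

dY/dX = 27·X²
At X = 42: dY/dX = 47628, Y = 666792

Elasticity = 47628 · (42 / 666792) = 3

Interpretation: for a small percentage change in X, the percentage change in Y is approximately 3.00 times as large.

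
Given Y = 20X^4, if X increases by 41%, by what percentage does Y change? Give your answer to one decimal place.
295.3%

For Y = 20X^4:
If X → X(1 + 0.41)
Then Y → Y · (1 + 0.41)^4
     ≈ Y · 3.9525

Percentage change = ((1 + 0.41)^4 − 1) × 100% ≈ 295.3%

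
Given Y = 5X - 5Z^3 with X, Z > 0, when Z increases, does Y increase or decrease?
Y decreases

Taking the partial derivative:
∂Y/∂Z = -15Z^2

∂Y/∂Z = -15Z^2 < 0 (assuming positive values)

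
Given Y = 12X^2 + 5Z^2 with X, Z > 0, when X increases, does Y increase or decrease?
Y increases

Taking the partial derivative:
∂Y/∂X = 24X

∂Y/∂X = 24X > 0 (assuming positive values)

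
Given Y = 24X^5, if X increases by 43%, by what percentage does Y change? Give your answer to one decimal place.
498.0%

For Y = 24X^5:
If X → X(1 + 0.43)
Then Y → Y · (1 + 0.43)^5
     ≈ Y · 5.9797

Percentage change = ((1 + 0.43)^5 − 1) × 100% ≈ 498.0%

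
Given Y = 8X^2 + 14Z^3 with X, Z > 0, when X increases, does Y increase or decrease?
Y increases

Taking the partial derivative:
∂Y/∂X = 16X

∂Y/∂X = 16X > 0 (assuming positive values)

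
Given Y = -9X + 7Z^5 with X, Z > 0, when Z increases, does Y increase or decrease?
Y increases

Taking the partial derivative:
∂Y/∂Z = 35Z^4

∂Y/∂Z = 35Z^4 > 0 (assuming positive values)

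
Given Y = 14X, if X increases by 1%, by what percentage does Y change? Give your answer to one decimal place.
1.0%

For Y = 14X:
If X → X(1 + 0.01)
Then Y → Y · (1 + 0.01)^1
     = Y · 1.0100

Percentage change = ((1 + 0.01)^1 − 1) × 100% = 1.0%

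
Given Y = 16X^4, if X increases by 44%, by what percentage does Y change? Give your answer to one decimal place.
330.0%

For Y = 16X^4:
If X → X(1 + 0.44)
Then Y → Y · (1 + 0.44)^4
     ≈ Y · 4.2998

Percentage change = ((1 + 0.44)^4 − 1) × 100% ≈ 330.0%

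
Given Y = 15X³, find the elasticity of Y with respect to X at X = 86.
Elasticity = 3

Elasticity = (dY/dX) · (X/Y)

dY/dX = 45·X²
At X = 86: dY/dX = 332820, Y = 9540840

Elasticity = 332820 · (86 / 9540840) = 3

Interpretation: for a small percentage change in X, the percentage change in Y is approximately 3.00 times as large.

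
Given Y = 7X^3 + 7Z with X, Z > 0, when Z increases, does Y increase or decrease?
Y increases

Taking the partial derivative:
∂Y/∂Z = 7

∂Y/∂Z = 7 > 0 (assuming positive values)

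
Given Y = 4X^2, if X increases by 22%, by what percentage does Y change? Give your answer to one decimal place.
48.8%

For Y = 4X^2:
If X → X(1 + 0.22)
Then Y → Y · (1 + 0.22)^2
     = Y · 1.4884

Percentage change = ((1 + 0.22)^2 − 1) × 100% ≈ 48.8%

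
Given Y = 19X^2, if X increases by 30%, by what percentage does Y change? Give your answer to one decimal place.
69.0%

For Y = 19X^2:
If X → X(1 + 0.3)
Then Y → Y · (1 + 0.3)^2
     = Y · 1.6900

Percentage change = ((1 + 0.3)^2 − 1) × 100% = 69.0%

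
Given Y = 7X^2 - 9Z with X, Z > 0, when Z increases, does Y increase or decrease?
Y decreases

Taking the partial derivative:
∂Y/∂Z = -9

∂Y/∂Z = -9 < 0 (assuming positive values)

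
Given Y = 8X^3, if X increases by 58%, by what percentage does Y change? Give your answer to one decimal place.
294.4%

For Y = 8X^3:
If X → X(1 + 0.58)
Then Y → Y · (1 + 0.58)^3
     ≈ Y · 3.9443

Percentage change = ((1 + 0.58)^3 − 1) × 100% ≈ 294.4%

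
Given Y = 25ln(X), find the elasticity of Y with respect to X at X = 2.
Elasticity = 1/ln(2) ≈ 1.4427

Elasticity = (dY/dX) · (X/Y)

dY/dX = 25/X
At X = 2: dY/dX = 25/2, Y = 25·ln(2)

Elasticity = (25/2) · (2 / (25·ln(2))) = 1/ln(2) ≈ 1.4427

Interpretation: for a small percentage change in X, the percentage change in Y is approximately 1.44 times as large.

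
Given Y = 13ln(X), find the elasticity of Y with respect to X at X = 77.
Elasticity = 1/ln(77) ≈ 0.2302

Elasticity = (dY/dX) · (X/Y)

dY/dX = 13/X
At X = 77: dY/dX = 13/77, Y = 13·ln(77)

Elasticity = (13/77) · (77 / (13·ln(77))) = 1/ln(77) ≈ 0.2302

Interpretation: for a small percentage change in X, the percentage change in Y is approximately 0.23 times as large.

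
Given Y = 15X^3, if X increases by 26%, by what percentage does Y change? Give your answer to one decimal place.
100.0%

For Y = 15X^3:
If X → X(1 + 0.26)
Then Y → Y · (1 + 0.26)^3
     ≈ Y · 2.0004

Percentage change = ((1 + 0.26)^3 − 1) × 100% ≈ 100.0%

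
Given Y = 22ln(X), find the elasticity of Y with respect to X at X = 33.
Elasticity = 1/ln(33) ≈ 0.2860

Elasticity = (dY/dX) · (X/Y)

dY/dX = 22/X
At X = 33: dY/dX = 2/3, Y = 22·ln(33)

Elasticity = (2/3) · (33 / (22·ln(33))) = 1/ln(33) ≈ 0.2860

Interpretation: for a small percentage change in X, the percentage change in Y is approximately 0.29 times as large.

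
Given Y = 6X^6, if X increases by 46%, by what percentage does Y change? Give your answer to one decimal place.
868.5%

For Y = 6X^6:
If X → X(1 + 0.46)
Then Y → Y · (1 + 0.46)^6
     ≈ Y · 9.6854

Percentage change = ((1 + 0.46)^6 − 1) × 100% ≈ 868.5%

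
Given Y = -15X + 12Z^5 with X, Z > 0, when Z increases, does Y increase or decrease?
Y increases

Taking the partial derivative:
∂Y/∂Z = 60Z^4

∂Y/∂Z = 60Z^4 > 0 (assuming positive values)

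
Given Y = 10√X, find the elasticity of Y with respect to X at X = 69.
Elasticity = 1/2

Elasticity = (dY/dX) · (X/Y)

dY/dX = 5/√X
At X = 69: dY/dX = 5·√69/69, Y = 10·√69

Elasticity = (5·√69/69) · (69 / (10·√69)) = 1/2

Interpretation: for a small percentage change in X, the percentage change in Y is approximately 0.50 times as large.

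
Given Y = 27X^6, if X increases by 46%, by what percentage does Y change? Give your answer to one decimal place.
868.5%

For Y = 27X^6:
If X → X(1 + 0.46)
Then Y → Y · (1 + 0.46)^6
     ≈ Y · 9.6854

Percentage change = ((1 + 0.46)^6 − 1) × 100% ≈ 868.5%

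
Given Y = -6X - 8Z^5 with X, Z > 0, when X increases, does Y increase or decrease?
Y decreases

Taking the partial derivative:
∂Y/∂X = -6

∂Y/∂X = -6 < 0 (assuming positive values)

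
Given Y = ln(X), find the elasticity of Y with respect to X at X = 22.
Elasticity = 1/ln(22) ≈ 0.3235

Elasticity = (dY/dX) · (X/Y)

dY/dX = 1/X
At X = 22: dY/dX = 1/22, Y = ln(22)

Elasticity = (1/22) · (22 / (ln(22))) = 1/ln(22) ≈ 0.3235

Interpretation: for a small percentage change in X, the percentage change in Y is approximately 0.32 times as large.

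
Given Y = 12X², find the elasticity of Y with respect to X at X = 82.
Elasticity = 2

Elasticity = (dY/dX) · (X/Y)

dY/dX = 24·X
At X = 82: dY/dX = 1968, Y = 80688

Elasticity = 1968 · (82 / 80688) = 2

Interpretation: for a small percentage change in X, the percentage change in Y is approximately 2.00 times as large.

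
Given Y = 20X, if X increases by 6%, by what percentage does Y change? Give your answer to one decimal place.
6.0%

For Y = 20X:
If X → X(1 + 0.06)
Then Y → Y · (1 + 0.06)^1
     = Y · 1.0600

Percentage change = ((1 + 0.06)^1 − 1) × 100% = 6.0%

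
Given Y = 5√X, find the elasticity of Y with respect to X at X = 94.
Elasticity = 1/2

Elasticity = (dY/dX) · (X/Y)

dY/dX = 5/(2·√X)
At X = 94: dY/dX = 5·√94/188, Y = 5·√94

Elasticity = (5·√94/188) · (94 / (5·√94)) = 1/2

Interpretation: for a small percentage change in X, the percentage change in Y is approximately 0.50 times as large.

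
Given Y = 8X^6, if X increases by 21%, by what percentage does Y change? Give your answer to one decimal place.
213.8%

For Y = 8X^6:
If X → X(1 + 0.21)
Then Y → Y · (1 + 0.21)^6
     ≈ Y · 3.1384

Percentage change = ((1 + 0.21)^6 − 1) × 100% ≈ 213.8%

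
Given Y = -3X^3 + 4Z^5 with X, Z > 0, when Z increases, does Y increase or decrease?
Y increases

Taking the partial derivative:
∂Y/∂Z = 20Z^4

∂Y/∂Z = 20Z^4 > 0 (assuming positive values)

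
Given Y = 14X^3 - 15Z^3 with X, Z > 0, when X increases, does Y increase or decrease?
Y increases

Taking the partial derivative:
∂Y/∂X = 42X^2

∂Y/∂X = 42X^2 > 0 (assuming positive values)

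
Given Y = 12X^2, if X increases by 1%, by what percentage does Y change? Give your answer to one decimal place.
2.0%

For Y = 12X^2:
If X → X(1 + 0.01)
Then Y → Y · (1 + 0.01)^2
     = Y · 1.0201

Percentage change = ((1 + 0.01)^2 − 1) × 100% ≈ 2.0%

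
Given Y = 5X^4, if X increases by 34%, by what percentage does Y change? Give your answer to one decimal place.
222.4%

For Y = 5X^4:
If X → X(1 + 0.34)
Then Y → Y · (1 + 0.34)^4
     ≈ Y · 3.2242

Percentage change = ((1 + 0.34)^4 − 1) × 100% ≈ 222.4%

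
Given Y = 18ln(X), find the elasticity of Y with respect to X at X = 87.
Elasticity = 1/ln(87) ≈ 0.2239

Elasticity = (dY/dX) · (X/Y)

dY/dX = 18/X
At X = 87: dY/dX = 6/29, Y = 18·ln(87)

Elasticity = (6/29) · (87 / (18·ln(87))) = 1/ln(87) ≈ 0.2239

Interpretation: for a small percentage change in X, the percentage change in Y is approximately 0.22 times as large.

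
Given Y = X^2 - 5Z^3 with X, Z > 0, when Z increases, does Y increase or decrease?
Y decreases

Taking the partial derivative:
∂Y/∂Z = -15Z^2

∂Y/∂Z = -15Z^2 < 0 (assuming positive values)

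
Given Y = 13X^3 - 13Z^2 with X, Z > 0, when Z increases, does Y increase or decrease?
Y decreases

Taking the partial derivative:
∂Y/∂Z = -26Z

∂Y/∂Z = -26Z < 0 (assuming positive values)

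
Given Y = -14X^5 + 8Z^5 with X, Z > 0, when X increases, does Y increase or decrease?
Y decreases

Taking the partial derivative:
∂Y/∂X = -70X^4

∂Y/∂X = -70X^4 < 0 (assuming positive values)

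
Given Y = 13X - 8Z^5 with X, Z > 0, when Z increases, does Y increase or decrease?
Y decreases

Taking the partial derivative:
∂Y/∂Z = -40Z^4

∂Y/∂Z = -40Z^4 < 0 (assuming positive values)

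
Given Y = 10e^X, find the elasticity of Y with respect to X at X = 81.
Elasticity = 81

Elasticity = (dY/dX) · (X/Y)

dY/dX = 10·e^X
At X = 81: dY/dX = 10·e^81, Y = 10·e^81

Elasticity = (10·e^81) · (81 / (10·e^81)) = 81

Interpretation: for a small percentage change in X, the percentage change in Y is approximately 81.00 times as large.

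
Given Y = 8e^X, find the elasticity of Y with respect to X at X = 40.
Elasticity = 40

Elasticity = (dY/dX) · (X/Y)

dY/dX = 8·e^X
At X = 40: dY/dX = 8·e^40, Y = 8·e^40

Elasticity = (8·e^40) · (40 / (8·e^40)) = 40

Interpretation: for a small percentage change in X, the percentage change in Y is approximately 40.00 times as large.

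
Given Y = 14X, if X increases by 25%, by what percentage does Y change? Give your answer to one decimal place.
25.0%

For Y = 14X:
If X → X(1 + 0.25)
Then Y → Y · (1 + 0.25)^1
     = Y · 1.2500

Percentage change = ((1 + 0.25)^1 − 1) × 100% = 25.0%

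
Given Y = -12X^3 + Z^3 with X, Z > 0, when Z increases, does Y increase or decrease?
Y increases

Taking the partial derivative:
∂Y/∂Z = 3Z^2

∂Y/∂Z = 3Z^2 > 0 (assuming positive values)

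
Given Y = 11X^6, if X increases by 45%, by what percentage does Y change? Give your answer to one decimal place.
829.4%

For Y = 11X^6:
If X → X(1 + 0.45)
Then Y → Y · (1 + 0.45)^6
     ≈ Y · 9.2941

Percentage change = ((1 + 0.45)^6 − 1) × 100% ≈ 829.4%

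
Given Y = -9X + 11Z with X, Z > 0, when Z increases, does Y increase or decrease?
Y increases

Taking the partial derivative:
∂Y/∂Z = 11

∂Y/∂Z = 11 > 0 (assuming positive values)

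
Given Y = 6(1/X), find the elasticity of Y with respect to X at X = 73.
Elasticity = -1

Elasticity = (dY/dX) · (X/Y)

dY/dX = -6/X²
At X = 73: dY/dX = -6/5329, Y = 6/73

Elasticity = (-6/5329) · (73 / (6/73)) = -1

Interpretation: for a small percentage change in X, the percentage change in Y is approximately -1.00 times as large.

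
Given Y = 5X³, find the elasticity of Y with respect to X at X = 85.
Elasticity = 3

Elasticity = (dY/dX) · (X/Y)

dY/dX = 15·X²
At X = 85: dY/dX = 108375, Y = 3070625

Elasticity = 108375 · (85 / 3070625) = 3

Interpretation: for a small percentage change in X, the percentage change in Y is approximately 3.00 times as large.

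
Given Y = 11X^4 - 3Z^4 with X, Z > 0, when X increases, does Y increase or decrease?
Y increases

Taking the partial derivative:
∂Y/∂X = 44X^3

∂Y/∂X = 44X^3 > 0 (assuming positive values)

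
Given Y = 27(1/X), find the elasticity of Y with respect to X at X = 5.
Elasticity = -1

Elasticity = (dY/dX) · (X/Y)

dY/dX = -27/X²
At X = 5: dY/dX = -27/25, Y = 27/5

Elasticity = (-27/25) · (5 / (27/5)) = -1

Interpretation: for a small percentage change in X, the percentage change in Y is approximately -1.00 times as large.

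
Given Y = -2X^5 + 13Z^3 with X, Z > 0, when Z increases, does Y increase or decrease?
Y increases

Taking the partial derivative:
∂Y/∂Z = 39Z^2

∂Y/∂Z = 39Z^2 > 0 (assuming positive values)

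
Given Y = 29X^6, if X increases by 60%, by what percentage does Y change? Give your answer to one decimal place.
1577.7%

For Y = 29X^6:
If X → X(1 + 0.6)
Then Y → Y · (1 + 0.6)^6
     ≈ Y · 16.7772

Percentage change = ((1 + 0.6)^6 − 1) × 100% ≈ 1577.7%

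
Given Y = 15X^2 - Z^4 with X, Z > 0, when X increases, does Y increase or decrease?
Y increases

Taking the partial derivative:
∂Y/∂X = 30X

∂Y/∂X = 30X > 0 (assuming positive values)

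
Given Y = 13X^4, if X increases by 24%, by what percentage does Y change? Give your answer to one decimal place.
136.4%

For Y = 13X^4:
If X → X(1 + 0.24)
Then Y → Y · (1 + 0.24)^4
     ≈ Y · 2.3642

Percentage change = ((1 + 0.24)^4 − 1) × 100% ≈ 136.4%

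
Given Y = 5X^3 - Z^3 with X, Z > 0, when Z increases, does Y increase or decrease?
Y decreases

Taking the partial derivative:
∂Y/∂Z = -3Z^2

∂Y/∂Z = -3Z^2 < 0 (assuming positive values)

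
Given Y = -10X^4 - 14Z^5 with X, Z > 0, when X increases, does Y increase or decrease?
Y decreases

Taking the partial derivative:
∂Y/∂X = -40X^3

∂Y/∂X = -40X^3 < 0 (assuming positive values)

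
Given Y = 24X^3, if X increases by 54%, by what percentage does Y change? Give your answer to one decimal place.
265.2%

For Y = 24X^3:
If X → X(1 + 0.54)
Then Y → Y · (1 + 0.54)^3
     ≈ Y · 3.6523

Percentage change = ((1 + 0.54)^3 − 1) × 100% ≈ 265.2%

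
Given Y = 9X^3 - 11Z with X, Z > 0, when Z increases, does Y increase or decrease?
Y decreases

Taking the partial derivative:
∂Y/∂Z = -11

∂Y/∂Z = -11 < 0 (assuming positive values)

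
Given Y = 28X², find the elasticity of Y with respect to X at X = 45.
Elasticity = 2

Elasticity = (dY/dX) · (X/Y)

dY/dX = 56·X
At X = 45: dY/dX = 2520, Y = 56700

Elasticity = 2520 · (45 / 56700) = 2

Interpretation: for a small percentage change in X, the percentage change in Y is approximately 2.00 times as large.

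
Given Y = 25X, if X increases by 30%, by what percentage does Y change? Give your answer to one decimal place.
30.0%

For Y = 25X:
If X → X(1 + 0.3)
Then Y → Y · (1 + 0.3)^1
     = Y · 1.3000

Percentage change = ((1 + 0.3)^1 − 1) × 100% = 30.0%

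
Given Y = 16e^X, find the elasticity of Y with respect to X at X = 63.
Elasticity = 63

Elasticity = (dY/dX) · (X/Y)

dY/dX = 16·e^X
At X = 63: dY/dX = 16·e^63, Y = 16·e^63

Elasticity = (16·e^63) · (63 / (16·e^63)) = 63

Interpretation: for a small percentage change in X, the percentage change in Y is approximately 63.00 times as large.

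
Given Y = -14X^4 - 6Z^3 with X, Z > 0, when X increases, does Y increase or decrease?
Y decreases

Taking the partial derivative:
∂Y/∂X = -56X^3

∂Y/∂X = -56X^3 < 0 (assuming positive values)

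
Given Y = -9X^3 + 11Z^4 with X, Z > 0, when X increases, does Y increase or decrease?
Y decreases

Taking the partial derivative:
∂Y/∂X = -27X^2

∂Y/∂X = -27X^2 < 0 (assuming positive values)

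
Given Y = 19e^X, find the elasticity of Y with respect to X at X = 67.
Elasticity = 67

Elasticity = (dY/dX) · (X/Y)

dY/dX = 19·e^X
At X = 67: dY/dX = 19·e^67, Y = 19·e^67

Elasticity = (19·e^67) · (67 / (19·e^67)) = 67

Interpretation: for a small percentage change in X, the percentage change in Y is approximately 67.00 times as large.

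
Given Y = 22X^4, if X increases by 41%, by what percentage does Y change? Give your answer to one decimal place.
295.3%

For Y = 22X^4:
If X → X(1 + 0.41)
Then Y → Y · (1 + 0.41)^4
     ≈ Y · 3.9525

Percentage change = ((1 + 0.41)^4 − 1) × 100% ≈ 295.3%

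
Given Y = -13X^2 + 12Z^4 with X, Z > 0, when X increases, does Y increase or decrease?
Y decreases

Taking the partial derivative:
∂Y/∂X = -26X

∂Y/∂X = -26X < 0 (assuming positive values)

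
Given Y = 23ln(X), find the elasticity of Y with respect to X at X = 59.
Elasticity = 1/ln(59) ≈ 0.2452

Elasticity = (dY/dX) · (X/Y)

dY/dX = 23/X
At X = 59: dY/dX = 23/59, Y = 23·ln(59)

Elasticity = (23/59) · (59 / (23·ln(59))) = 1/ln(59) ≈ 0.2452

Interpretation: for a small percentage change in X, the percentage change in Y is approximately 0.25 times as large.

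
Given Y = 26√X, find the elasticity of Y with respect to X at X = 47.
Elasticity = 1/2

Elasticity = (dY/dX) · (X/Y)

dY/dX = 13/√X
At X = 47: dY/dX = 13·√47/47, Y = 26·√47

Elasticity = (13·√47/47) · (47 / (26·√47)) = 1/2

Interpretation: for a small percentage change in X, the percentage change in Y is approximately 0.50 times as large.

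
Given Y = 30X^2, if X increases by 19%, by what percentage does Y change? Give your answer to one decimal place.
41.6%

For Y = 30X^2:
If X → X(1 + 0.19)
Then Y → Y · (1 + 0.19)^2
     = Y · 1.4161

Percentage change = ((1 + 0.19)^2 − 1) × 100% ≈ 41.6%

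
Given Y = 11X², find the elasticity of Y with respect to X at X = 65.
Elasticity = 2

Elasticity = (dY/dX) · (X/Y)

dY/dX = 22·X
At X = 65: dY/dX = 1430, Y = 46475

Elasticity = 1430 · (65 / 46475) = 2

Interpretation: for a small percentage change in X, the percentage change in Y is approximately 2.00 times as large.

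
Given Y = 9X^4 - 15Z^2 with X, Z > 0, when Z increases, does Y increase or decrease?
Y decreases

Taking the partial derivative:
∂Y/∂Z = -30Z

∂Y/∂Z = -30Z < 0 (assuming positive values)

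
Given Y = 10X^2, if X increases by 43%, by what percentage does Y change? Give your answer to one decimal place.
104.5%

For Y = 10X^2:
If X → X(1 + 0.43)
Then Y → Y · (1 + 0.43)^2
     = Y · 2.0449

Percentage change = ((1 + 0.43)^2 − 1) × 100% ≈ 104.5%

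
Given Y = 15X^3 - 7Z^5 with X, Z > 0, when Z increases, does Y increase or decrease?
Y decreases

Taking the partial derivative:
∂Y/∂Z = -35Z^4

∂Y/∂Z = -35Z^4 < 0 (assuming positive values)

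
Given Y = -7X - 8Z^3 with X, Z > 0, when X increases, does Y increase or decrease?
Y decreases

Taking the partial derivative:
∂Y/∂X = -7

∂Y/∂X = -7 < 0 (assuming positive values)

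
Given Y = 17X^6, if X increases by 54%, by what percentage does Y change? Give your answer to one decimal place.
1233.9%

For Y = 17X^6:
If X → X(1 + 0.54)
Then Y → Y · (1 + 0.54)^6
     ≈ Y · 13.3390

Percentage change = ((1 + 0.54)^6 − 1) × 100% ≈ 1233.9%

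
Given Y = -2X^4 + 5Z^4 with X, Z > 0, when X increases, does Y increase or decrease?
Y decreases

Taking the partial derivative:
∂Y/∂X = -8X^3

∂Y/∂X = -8X^3 < 0 (assuming positive values)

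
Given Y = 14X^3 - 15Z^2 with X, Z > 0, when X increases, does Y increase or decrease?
Y increases

Taking the partial derivative:
∂Y/∂X = 42X^2

∂Y/∂X = 42X^2 > 0 (assuming positive values)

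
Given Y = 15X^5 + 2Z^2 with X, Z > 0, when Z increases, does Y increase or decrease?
Y increases

Taking the partial derivative:
∂Y/∂Z = 4Z

∂Y/∂Z = 4Z > 0 (assuming positive values)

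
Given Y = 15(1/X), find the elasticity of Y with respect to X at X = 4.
Elasticity = -1

Elasticity = (dY/dX) · (X/Y)

dY/dX = -15/X²
At X = 4: dY/dX = -15/16, Y = 15/4

Elasticity = (-15/16) · (4 / (15/4)) = -1

Interpretation: for a small percentage change in X, the percentage change in Y is approximately -1.00 times as large.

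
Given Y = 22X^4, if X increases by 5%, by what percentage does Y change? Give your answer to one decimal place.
21.6%

For Y = 22X^4:
If X → X(1 + 0.05)
Then Y → Y · (1 + 0.05)^4
     ≈ Y · 1.2155

Percentage change = ((1 + 0.05)^4 − 1) × 100% ≈ 21.6%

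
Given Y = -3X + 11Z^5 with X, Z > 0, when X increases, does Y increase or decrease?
Y decreases

Taking the partial derivative:
∂Y/∂X = -3

∂Y/∂X = -3 < 0 (assuming positive values)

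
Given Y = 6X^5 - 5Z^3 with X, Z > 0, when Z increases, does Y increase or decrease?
Y decreases

Taking the partial derivative:
∂Y/∂Z = -15Z^2

∂Y/∂Z = -15Z^2 < 0 (assuming positive values)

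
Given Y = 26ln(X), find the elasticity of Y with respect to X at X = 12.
Elasticity = 1/ln(12) ≈ 0.4024

Elasticity = (dY/dX) · (X/Y)

dY/dX = 26/X
At X = 12: dY/dX = 13/6, Y = 26·ln(12)

Elasticity = (13/6) · (12 / (26·ln(12))) = 1/ln(12) ≈ 0.4024

Interpretation: for a small percentage change in X, the percentage change in Y is approximately 0.40 times as large.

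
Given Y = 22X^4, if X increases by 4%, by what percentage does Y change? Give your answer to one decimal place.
17.0%

For Y = 22X^4:
If X → X(1 + 0.04)
Then Y → Y · (1 + 0.04)^4
     ≈ Y · 1.1699

Percentage change = ((1 + 0.04)^4 − 1) × 100% ≈ 17.0%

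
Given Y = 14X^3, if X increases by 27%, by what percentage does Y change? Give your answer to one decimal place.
104.8%

For Y = 14X^3:
If X → X(1 + 0.27)
Then Y → Y · (1 + 0.27)^3
     ≈ Y · 2.0484

Percentage change = ((1 + 0.27)^3 − 1) × 100% ≈ 104.8%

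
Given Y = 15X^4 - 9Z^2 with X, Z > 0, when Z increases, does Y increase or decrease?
Y decreases

Taking the partial derivative:
∂Y/∂Z = -18Z

∂Y/∂Z = -18Z < 0 (assuming positive values)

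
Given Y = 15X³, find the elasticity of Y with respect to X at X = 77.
Elasticity = 3

Elasticity = (dY/dX) · (X/Y)

dY/dX = 45·X²
At X = 77: dY/dX = 266805, Y = 6847995

Elasticity = 266805 · (77 / 6847995) = 3

Interpretation: for a small percentage change in X, the percentage change in Y is approximately 3.00 times as large.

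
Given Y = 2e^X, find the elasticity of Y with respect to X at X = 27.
Elasticity = 27

Elasticity = (dY/dX) · (X/Y)

dY/dX = 2·e^X
At X = 27: dY/dX = 2·e^27, Y = 2·e^27

Elasticity = (2·e^27) · (27 / (2·e^27)) = 27

Interpretation: for a small percentage change in X, the percentage change in Y is approximately 27.00 times as large.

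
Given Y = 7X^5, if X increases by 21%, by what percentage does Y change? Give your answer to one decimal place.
159.4%

For Y = 7X^5:
If X → X(1 + 0.21)
Then Y → Y · (1 + 0.21)^5
     ≈ Y · 2.5937

Percentage change = ((1 + 0.21)^5 − 1) × 100% ≈ 159.4%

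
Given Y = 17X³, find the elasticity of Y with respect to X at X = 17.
Elasticity = 3

Elasticity = (dY/dX) · (X/Y)

dY/dX = 51·X²
At X = 17: dY/dX = 14739, Y = 83521

Elasticity = 14739 · (17 / 83521) = 3

Interpretation: for a small percentage change in X, the percentage change in Y is approximately 3.00 times as large.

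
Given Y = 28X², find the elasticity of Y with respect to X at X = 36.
Elasticity = 2

Elasticity = (dY/dX) · (X/Y)

dY/dX = 56·X
At X = 36: dY/dX = 2016, Y = 36288

Elasticity = 2016 · (36 / 36288) = 2

Interpretation: for a small percentage change in X, the percentage change in Y is approximately 2.00 times as large.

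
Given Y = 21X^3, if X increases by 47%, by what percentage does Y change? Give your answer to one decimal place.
217.7%

For Y = 21X^3:
If X → X(1 + 0.47)
Then Y → Y · (1 + 0.47)^3
     ≈ Y · 3.1765

Percentage change = ((1 + 0.47)^3 − 1) × 100% ≈ 217.7%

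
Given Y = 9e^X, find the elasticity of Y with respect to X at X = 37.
Elasticity = 37

Elasticity = (dY/dX) · (X/Y)

dY/dX = 9·e^X
At X = 37: dY/dX = 9·e^37, Y = 9·e^37

Elasticity = (9·e^37) · (37 / (9·e^37)) = 37

Interpretation: for a small percentage change in X, the percentage change in Y is approximately 37.00 times as large.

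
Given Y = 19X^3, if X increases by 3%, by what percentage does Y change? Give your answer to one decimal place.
9.3%

For Y = 19X^3:
If X → X(1 + 0.03)
Then Y → Y · (1 + 0.03)^3
     ≈ Y · 1.0927

Percentage change = ((1 + 0.03)^3 − 1) × 100% ≈ 9.3%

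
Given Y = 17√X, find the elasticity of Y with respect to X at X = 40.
Elasticity = 1/2

Elasticity = (dY/dX) · (X/Y)

dY/dX = 17/(2·√X)
At X = 40: dY/dX = 17·√10/40, Y = 34·√10

Elasticity = (17·√10/40) · (40 / (34·√10)) = 1/2

Interpretation: for a small percentage change in X, the percentage change in Y is approximately 0.50 times as large.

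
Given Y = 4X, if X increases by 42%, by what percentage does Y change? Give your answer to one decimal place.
42.0%

For Y = 4X:
If X → X(1 + 0.42)
Then Y → Y · (1 + 0.42)^1
     = Y · 1.4200

Percentage change = ((1 + 0.42)^1 − 1) × 100% = 42.0%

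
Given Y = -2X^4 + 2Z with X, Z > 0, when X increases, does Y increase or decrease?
Y decreases

Taking the partial derivative:
∂Y/∂X = -8X^3

∂Y/∂X = -8X^3 < 0 (assuming positive values)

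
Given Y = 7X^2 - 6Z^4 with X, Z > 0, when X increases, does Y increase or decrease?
Y increases

Taking the partial derivative:
∂Y/∂X = 14X

∂Y/∂X = 14X > 0 (assuming positive values)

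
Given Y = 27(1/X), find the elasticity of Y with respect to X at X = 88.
Elasticity = -1

Elasticity = (dY/dX) · (X/Y)

dY/dX = -27/X²
At X = 88: dY/dX = -27/7744, Y = 27/88

Elasticity = (-27/7744) · (88 / (27/88)) = -1

Interpretation: for a small percentage change in X, the percentage change in Y is approximately -1.00 times as large.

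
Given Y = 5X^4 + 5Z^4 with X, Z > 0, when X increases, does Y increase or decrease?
Y increases

Taking the partial derivative:
∂Y/∂X = 20X^3

∂Y/∂X = 20X^3 > 0 (assuming positive values)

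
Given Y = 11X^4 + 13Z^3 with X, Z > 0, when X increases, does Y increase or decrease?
Y increases

Taking the partial derivative:
∂Y/∂X = 44X^3

∂Y/∂X = 44X^3 > 0 (assuming positive values)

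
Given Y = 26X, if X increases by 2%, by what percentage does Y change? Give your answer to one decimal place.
2.0%

For Y = 26X:
If X → X(1 + 0.02)
Then Y → Y · (1 + 0.02)^1
     = Y · 1.0200

Percentage change = ((1 + 0.02)^1 − 1) × 100% = 2.0%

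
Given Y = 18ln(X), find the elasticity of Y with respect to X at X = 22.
Elasticity = 1/ln(22) ≈ 0.3235

Elasticity = (dY/dX) · (X/Y)

dY/dX = 18/X
At X = 22: dY/dX = 9/11, Y = 18·ln(22)

Elasticity = (9/11) · (22 / (18·ln(22))) = 1/ln(22) ≈ 0.3235

Interpretation: for a small percentage change in X, the percentage change in Y is approximately 0.32 times as large.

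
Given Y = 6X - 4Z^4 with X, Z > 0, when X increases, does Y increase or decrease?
Y increases

Taking the partial derivative:
∂Y/∂X = 6

∂Y/∂X = 6 > 0 (assuming positive values)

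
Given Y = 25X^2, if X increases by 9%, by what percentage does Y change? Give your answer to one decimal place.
18.8%

For Y = 25X^2:
If X → X(1 + 0.09)
Then Y → Y · (1 + 0.09)^2
     = Y · 1.1881

Percentage change = ((1 + 0.09)^2 − 1) × 100% ≈ 18.8%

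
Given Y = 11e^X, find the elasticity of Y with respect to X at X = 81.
Elasticity = 81

Elasticity = (dY/dX) · (X/Y)

dY/dX = 11·e^X
At X = 81: dY/dX = 11·e^81, Y = 11·e^81

Elasticity = (11·e^81) · (81 / (11·e^81)) = 81

Interpretation: for a small percentage change in X, the percentage change in Y is approximately 81.00 times as large.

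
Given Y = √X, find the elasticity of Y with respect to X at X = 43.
Elasticity = 1/2

Elasticity = (dY/dX) · (X/Y)

dY/dX = 1/(2·√X)
At X = 43: dY/dX = √43/86, Y = √43

Elasticity = (√43/86) · (43 / (√43)) = 1/2

Interpretation: for a small percentage change in X, the percentage change in Y is approximately 0.50 times as large.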